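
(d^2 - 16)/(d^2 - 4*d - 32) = (d - 4)/(d - 8)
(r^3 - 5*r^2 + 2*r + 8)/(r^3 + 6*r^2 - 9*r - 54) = (r^3 - 5*r^2 + 2*r + 8)/(r^3 + 6*r^2 - 9*r - 54)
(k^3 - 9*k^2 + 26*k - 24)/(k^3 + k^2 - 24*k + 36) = (k - 4)/(k + 6)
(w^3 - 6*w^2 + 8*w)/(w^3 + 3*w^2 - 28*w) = (w - 2)/(w + 7)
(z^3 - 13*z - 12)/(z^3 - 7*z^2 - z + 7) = (z^2 - z - 12)/(z^2 - 8*z + 7)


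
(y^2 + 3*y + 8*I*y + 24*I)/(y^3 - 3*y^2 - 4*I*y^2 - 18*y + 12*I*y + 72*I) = (y + 8*I)/(y^2 + y*(-6 - 4*I) + 24*I)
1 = 1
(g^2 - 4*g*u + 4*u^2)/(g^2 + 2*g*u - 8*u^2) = (g - 2*u)/(g + 4*u)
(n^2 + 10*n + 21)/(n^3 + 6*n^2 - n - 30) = (n + 7)/(n^2 + 3*n - 10)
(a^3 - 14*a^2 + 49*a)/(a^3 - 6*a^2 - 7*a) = (a - 7)/(a + 1)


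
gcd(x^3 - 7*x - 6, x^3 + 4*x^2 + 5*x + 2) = x^2 + 3*x + 2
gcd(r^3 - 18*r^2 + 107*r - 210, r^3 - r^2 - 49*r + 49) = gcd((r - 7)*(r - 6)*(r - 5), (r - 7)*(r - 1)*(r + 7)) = r - 7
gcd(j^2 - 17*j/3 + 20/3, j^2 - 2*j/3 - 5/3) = j - 5/3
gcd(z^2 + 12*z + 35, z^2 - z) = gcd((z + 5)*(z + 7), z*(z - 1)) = 1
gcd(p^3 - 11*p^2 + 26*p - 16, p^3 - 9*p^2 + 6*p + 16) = p^2 - 10*p + 16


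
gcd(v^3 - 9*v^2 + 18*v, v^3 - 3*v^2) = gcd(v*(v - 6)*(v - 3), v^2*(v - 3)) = v^2 - 3*v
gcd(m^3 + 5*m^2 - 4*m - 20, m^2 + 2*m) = m + 2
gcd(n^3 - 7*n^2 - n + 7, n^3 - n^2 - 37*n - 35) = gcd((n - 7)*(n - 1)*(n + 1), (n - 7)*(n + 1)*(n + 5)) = n^2 - 6*n - 7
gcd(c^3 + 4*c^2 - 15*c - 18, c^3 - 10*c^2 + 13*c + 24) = c^2 - 2*c - 3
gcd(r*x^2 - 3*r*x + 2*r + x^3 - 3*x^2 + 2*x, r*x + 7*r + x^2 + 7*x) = r + x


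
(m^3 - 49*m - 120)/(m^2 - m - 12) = (m^2 - 3*m - 40)/(m - 4)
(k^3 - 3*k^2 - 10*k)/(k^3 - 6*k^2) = (k^2 - 3*k - 10)/(k*(k - 6))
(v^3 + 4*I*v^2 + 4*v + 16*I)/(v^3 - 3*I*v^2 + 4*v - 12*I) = (v + 4*I)/(v - 3*I)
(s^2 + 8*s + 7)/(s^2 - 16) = (s^2 + 8*s + 7)/(s^2 - 16)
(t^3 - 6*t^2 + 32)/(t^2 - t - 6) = (t^2 - 8*t + 16)/(t - 3)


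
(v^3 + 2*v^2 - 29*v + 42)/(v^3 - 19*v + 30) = (v + 7)/(v + 5)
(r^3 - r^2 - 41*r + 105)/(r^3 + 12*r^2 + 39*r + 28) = (r^2 - 8*r + 15)/(r^2 + 5*r + 4)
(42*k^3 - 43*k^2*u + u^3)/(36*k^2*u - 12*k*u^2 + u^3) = (-7*k^2 + 6*k*u + u^2)/(u*(-6*k + u))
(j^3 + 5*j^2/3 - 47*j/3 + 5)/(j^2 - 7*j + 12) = (3*j^2 + 14*j - 5)/(3*(j - 4))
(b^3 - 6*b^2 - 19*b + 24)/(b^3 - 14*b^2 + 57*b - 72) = (b^2 + 2*b - 3)/(b^2 - 6*b + 9)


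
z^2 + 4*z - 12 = (z - 2)*(z + 6)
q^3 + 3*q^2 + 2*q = q*(q + 1)*(q + 2)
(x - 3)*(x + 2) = x^2 - x - 6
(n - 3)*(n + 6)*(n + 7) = n^3 + 10*n^2 + 3*n - 126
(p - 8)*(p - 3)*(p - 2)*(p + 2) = p^4 - 11*p^3 + 20*p^2 + 44*p - 96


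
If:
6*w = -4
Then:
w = -2/3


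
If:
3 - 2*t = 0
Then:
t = 3/2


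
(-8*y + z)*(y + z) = -8*y^2 - 7*y*z + z^2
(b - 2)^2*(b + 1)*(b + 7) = b^4 + 4*b^3 - 21*b^2 + 4*b + 28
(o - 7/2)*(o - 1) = o^2 - 9*o/2 + 7/2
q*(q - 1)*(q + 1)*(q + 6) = q^4 + 6*q^3 - q^2 - 6*q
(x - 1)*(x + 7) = x^2 + 6*x - 7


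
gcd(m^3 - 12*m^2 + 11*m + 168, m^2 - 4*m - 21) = m^2 - 4*m - 21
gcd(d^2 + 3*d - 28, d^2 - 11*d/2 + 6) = d - 4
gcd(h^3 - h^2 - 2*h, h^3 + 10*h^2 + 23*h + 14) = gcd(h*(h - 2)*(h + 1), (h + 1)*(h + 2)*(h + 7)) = h + 1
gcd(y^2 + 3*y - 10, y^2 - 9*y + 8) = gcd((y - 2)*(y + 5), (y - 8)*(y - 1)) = 1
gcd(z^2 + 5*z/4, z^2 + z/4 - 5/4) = z + 5/4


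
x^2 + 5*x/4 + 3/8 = (x + 1/2)*(x + 3/4)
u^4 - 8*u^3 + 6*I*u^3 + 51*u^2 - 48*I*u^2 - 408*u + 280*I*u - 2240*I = (u - 8)*(u - 7*I)*(u + 5*I)*(u + 8*I)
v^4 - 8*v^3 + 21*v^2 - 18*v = v*(v - 3)^2*(v - 2)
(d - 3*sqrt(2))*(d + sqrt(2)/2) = d^2 - 5*sqrt(2)*d/2 - 3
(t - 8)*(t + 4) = t^2 - 4*t - 32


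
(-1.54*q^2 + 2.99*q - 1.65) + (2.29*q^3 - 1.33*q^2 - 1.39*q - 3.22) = 2.29*q^3 - 2.87*q^2 + 1.6*q - 4.87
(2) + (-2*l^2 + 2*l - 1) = -2*l^2 + 2*l + 1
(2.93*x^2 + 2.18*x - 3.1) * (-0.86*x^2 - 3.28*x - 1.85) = -2.5198*x^4 - 11.4852*x^3 - 9.9049*x^2 + 6.135*x + 5.735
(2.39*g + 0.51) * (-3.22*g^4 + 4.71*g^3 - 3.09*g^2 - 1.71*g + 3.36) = -7.6958*g^5 + 9.6147*g^4 - 4.983*g^3 - 5.6628*g^2 + 7.1583*g + 1.7136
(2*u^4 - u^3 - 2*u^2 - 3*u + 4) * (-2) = -4*u^4 + 2*u^3 + 4*u^2 + 6*u - 8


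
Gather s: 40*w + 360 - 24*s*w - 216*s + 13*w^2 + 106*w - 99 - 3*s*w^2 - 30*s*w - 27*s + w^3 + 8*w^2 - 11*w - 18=s*(-3*w^2 - 54*w - 243) + w^3 + 21*w^2 + 135*w + 243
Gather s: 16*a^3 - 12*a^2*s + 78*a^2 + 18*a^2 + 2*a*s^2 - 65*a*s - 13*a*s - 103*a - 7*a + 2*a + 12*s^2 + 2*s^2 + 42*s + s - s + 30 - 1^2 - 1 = 16*a^3 + 96*a^2 - 108*a + s^2*(2*a + 14) + s*(-12*a^2 - 78*a + 42) + 28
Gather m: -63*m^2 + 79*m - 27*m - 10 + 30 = -63*m^2 + 52*m + 20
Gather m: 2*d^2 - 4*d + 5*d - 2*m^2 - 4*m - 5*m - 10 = 2*d^2 + d - 2*m^2 - 9*m - 10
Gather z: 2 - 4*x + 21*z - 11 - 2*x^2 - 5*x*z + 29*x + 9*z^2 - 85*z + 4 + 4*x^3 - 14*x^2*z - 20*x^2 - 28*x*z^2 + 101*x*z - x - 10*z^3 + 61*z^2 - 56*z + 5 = 4*x^3 - 22*x^2 + 24*x - 10*z^3 + z^2*(70 - 28*x) + z*(-14*x^2 + 96*x - 120)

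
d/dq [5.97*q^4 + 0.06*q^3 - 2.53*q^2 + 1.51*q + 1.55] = 23.88*q^3 + 0.18*q^2 - 5.06*q + 1.51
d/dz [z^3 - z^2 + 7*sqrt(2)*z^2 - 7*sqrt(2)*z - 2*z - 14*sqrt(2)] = 3*z^2 - 2*z + 14*sqrt(2)*z - 7*sqrt(2) - 2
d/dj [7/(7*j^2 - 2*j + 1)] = 14*(1 - 7*j)/(7*j^2 - 2*j + 1)^2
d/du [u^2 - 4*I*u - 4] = 2*u - 4*I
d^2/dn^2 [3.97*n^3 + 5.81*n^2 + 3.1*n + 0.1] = 23.82*n + 11.62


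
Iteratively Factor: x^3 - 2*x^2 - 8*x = (x - 4)*(x^2 + 2*x) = (x - 4)*(x + 2)*(x)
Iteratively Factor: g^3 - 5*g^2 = (g)*(g^2 - 5*g) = g^2*(g - 5)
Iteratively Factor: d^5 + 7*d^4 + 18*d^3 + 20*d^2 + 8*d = (d + 2)*(d^4 + 5*d^3 + 8*d^2 + 4*d) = d*(d + 2)*(d^3 + 5*d^2 + 8*d + 4) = d*(d + 2)^2*(d^2 + 3*d + 2) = d*(d + 2)^3*(d + 1)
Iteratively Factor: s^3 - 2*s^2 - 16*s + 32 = (s + 4)*(s^2 - 6*s + 8) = (s - 2)*(s + 4)*(s - 4)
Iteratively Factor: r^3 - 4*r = (r + 2)*(r^2 - 2*r) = (r - 2)*(r + 2)*(r)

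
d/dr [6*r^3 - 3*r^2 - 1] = 6*r*(3*r - 1)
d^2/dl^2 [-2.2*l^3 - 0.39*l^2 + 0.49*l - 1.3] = -13.2*l - 0.78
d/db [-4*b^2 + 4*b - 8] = 4 - 8*b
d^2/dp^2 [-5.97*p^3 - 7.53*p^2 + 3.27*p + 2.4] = -35.82*p - 15.06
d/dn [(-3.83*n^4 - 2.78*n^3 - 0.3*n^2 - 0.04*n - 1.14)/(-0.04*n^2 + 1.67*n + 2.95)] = (0.3064*n^5 - 19.0771*n^4 - 54.4792*n^3 - 25.1056*n^2 - 1.8612*n + 1.7858)/(0.0016*n^4 - 0.1336*n^3 + 2.5529*n^2 + 9.853*n + 8.7025)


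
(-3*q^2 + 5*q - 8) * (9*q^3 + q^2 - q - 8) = -27*q^5 + 42*q^4 - 64*q^3 + 11*q^2 - 32*q + 64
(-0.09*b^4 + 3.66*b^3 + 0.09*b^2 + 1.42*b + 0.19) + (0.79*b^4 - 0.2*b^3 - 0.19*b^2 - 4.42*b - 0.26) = 0.7*b^4 + 3.46*b^3 - 0.1*b^2 - 3.0*b - 0.07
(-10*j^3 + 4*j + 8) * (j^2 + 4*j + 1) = -10*j^5 - 40*j^4 - 6*j^3 + 24*j^2 + 36*j + 8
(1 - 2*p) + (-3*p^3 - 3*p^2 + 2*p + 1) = -3*p^3 - 3*p^2 + 2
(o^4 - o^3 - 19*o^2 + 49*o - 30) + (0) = o^4 - o^3 - 19*o^2 + 49*o - 30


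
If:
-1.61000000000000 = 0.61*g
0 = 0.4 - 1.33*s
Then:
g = -2.64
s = 0.30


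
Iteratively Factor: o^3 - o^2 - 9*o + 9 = (o - 3)*(o^2 + 2*o - 3) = (o - 3)*(o - 1)*(o + 3)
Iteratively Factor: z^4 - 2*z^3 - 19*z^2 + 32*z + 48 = (z - 4)*(z^3 + 2*z^2 - 11*z - 12) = (z - 4)*(z - 3)*(z^2 + 5*z + 4) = (z - 4)*(z - 3)*(z + 1)*(z + 4)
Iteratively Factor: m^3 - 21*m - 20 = (m - 5)*(m^2 + 5*m + 4) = (m - 5)*(m + 1)*(m + 4)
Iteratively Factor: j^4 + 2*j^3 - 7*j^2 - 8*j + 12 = (j - 2)*(j^3 + 4*j^2 + j - 6) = (j - 2)*(j + 2)*(j^2 + 2*j - 3) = (j - 2)*(j + 2)*(j + 3)*(j - 1)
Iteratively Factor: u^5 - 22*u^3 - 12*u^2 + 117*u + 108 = (u - 3)*(u^4 + 3*u^3 - 13*u^2 - 51*u - 36) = (u - 3)*(u + 3)*(u^3 - 13*u - 12) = (u - 3)*(u + 1)*(u + 3)*(u^2 - u - 12) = (u - 4)*(u - 3)*(u + 1)*(u + 3)*(u + 3)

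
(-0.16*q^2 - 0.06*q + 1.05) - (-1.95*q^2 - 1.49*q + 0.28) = 1.79*q^2 + 1.43*q + 0.77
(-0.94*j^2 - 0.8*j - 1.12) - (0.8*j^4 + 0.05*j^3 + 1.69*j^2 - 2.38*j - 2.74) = -0.8*j^4 - 0.05*j^3 - 2.63*j^2 + 1.58*j + 1.62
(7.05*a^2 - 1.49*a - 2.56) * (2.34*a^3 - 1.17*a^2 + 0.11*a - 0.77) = 16.497*a^5 - 11.7351*a^4 - 3.4716*a^3 - 2.5972*a^2 + 0.8657*a + 1.9712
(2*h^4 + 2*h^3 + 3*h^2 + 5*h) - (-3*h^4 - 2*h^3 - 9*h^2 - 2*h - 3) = 5*h^4 + 4*h^3 + 12*h^2 + 7*h + 3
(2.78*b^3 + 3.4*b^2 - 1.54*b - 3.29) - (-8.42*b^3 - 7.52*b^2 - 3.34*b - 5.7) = 11.2*b^3 + 10.92*b^2 + 1.8*b + 2.41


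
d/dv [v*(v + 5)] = 2*v + 5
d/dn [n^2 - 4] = 2*n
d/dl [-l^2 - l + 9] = -2*l - 1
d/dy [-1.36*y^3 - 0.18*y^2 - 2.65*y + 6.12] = -4.08*y^2 - 0.36*y - 2.65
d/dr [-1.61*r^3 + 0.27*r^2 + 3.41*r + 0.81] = -4.83*r^2 + 0.54*r + 3.41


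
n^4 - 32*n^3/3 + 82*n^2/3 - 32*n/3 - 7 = (n - 7)*(n - 3)*(n - 1)*(n + 1/3)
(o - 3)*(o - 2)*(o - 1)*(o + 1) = o^4 - 5*o^3 + 5*o^2 + 5*o - 6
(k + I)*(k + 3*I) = k^2 + 4*I*k - 3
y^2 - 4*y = y*(y - 4)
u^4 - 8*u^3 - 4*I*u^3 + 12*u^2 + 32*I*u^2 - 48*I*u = u*(u - 6)*(u - 2)*(u - 4*I)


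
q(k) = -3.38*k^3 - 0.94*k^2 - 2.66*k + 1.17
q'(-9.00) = -807.08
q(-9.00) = 2412.99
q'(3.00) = -99.56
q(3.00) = -106.53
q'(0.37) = -4.74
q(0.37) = -0.11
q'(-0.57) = -4.88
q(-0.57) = 3.01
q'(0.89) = -12.37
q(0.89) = -4.32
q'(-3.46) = -117.55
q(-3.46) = 139.13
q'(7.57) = -597.96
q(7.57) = -1539.07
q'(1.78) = -38.13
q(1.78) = -25.61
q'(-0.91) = -9.35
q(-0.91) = 5.36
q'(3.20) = -112.51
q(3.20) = -127.72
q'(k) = -10.14*k^2 - 1.88*k - 2.66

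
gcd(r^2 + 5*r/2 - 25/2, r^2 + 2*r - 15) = r + 5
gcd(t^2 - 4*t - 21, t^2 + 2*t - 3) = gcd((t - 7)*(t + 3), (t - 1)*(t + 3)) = t + 3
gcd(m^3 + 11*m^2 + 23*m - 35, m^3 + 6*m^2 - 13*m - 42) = m + 7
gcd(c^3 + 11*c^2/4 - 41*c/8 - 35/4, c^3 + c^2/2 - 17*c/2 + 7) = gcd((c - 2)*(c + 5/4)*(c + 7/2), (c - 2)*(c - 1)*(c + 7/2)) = c^2 + 3*c/2 - 7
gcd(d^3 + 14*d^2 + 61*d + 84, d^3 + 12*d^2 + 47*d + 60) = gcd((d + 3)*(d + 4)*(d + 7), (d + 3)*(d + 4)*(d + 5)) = d^2 + 7*d + 12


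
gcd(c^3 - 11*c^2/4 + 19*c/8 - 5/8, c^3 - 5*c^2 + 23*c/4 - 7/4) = c^2 - 3*c/2 + 1/2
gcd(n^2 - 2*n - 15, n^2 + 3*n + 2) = 1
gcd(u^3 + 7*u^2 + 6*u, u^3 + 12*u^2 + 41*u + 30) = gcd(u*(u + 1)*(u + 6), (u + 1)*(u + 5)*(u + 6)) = u^2 + 7*u + 6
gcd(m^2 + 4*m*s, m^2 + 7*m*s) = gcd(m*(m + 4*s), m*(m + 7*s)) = m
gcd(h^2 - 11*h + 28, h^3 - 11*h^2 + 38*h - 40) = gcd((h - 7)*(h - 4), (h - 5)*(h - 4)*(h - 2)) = h - 4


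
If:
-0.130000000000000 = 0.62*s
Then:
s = -0.21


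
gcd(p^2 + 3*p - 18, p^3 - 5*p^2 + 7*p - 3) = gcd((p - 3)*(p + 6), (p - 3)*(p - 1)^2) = p - 3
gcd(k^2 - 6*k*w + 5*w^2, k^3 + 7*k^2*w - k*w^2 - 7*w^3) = -k + w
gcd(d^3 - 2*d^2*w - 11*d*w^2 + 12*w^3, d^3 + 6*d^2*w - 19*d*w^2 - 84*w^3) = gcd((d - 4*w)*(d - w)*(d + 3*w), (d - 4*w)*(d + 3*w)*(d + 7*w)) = -d^2 + d*w + 12*w^2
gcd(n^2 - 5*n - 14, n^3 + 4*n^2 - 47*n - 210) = n - 7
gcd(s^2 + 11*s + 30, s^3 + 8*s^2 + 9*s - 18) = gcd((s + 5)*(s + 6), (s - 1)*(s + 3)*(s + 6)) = s + 6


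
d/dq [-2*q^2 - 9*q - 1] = -4*q - 9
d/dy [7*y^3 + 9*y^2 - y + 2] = 21*y^2 + 18*y - 1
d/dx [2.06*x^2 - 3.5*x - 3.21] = 4.12*x - 3.5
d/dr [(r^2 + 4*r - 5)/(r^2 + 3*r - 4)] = -1/(r^2 + 8*r + 16)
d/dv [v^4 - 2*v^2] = 4*v*(v^2 - 1)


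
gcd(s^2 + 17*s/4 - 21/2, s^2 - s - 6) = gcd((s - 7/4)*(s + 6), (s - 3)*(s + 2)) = 1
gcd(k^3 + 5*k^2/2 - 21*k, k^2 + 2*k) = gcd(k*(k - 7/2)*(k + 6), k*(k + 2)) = k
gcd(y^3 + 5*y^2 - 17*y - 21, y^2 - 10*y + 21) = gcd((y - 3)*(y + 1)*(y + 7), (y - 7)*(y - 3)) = y - 3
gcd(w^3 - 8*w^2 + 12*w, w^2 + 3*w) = w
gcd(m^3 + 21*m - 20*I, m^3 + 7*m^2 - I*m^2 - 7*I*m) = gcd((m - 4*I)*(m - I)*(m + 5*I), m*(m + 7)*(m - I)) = m - I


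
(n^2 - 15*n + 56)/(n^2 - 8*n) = (n - 7)/n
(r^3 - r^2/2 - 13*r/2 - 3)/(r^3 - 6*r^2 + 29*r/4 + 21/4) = 2*(r + 2)/(2*r - 7)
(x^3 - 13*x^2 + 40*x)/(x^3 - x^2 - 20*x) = (x - 8)/(x + 4)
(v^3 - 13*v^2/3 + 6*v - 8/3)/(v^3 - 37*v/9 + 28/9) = 3*(v - 2)/(3*v + 7)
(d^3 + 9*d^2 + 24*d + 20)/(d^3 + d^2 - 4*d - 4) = (d^2 + 7*d + 10)/(d^2 - d - 2)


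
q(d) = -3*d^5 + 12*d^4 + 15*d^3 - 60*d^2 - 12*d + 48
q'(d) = -15*d^4 + 48*d^3 + 45*d^2 - 120*d - 12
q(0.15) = 44.91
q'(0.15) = -28.83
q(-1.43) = -33.28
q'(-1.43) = 48.53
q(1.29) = -12.61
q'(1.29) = -30.41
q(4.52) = -498.03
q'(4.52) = -1463.47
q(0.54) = 27.27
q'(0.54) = -57.40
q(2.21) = 18.44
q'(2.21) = 102.87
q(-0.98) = 1.80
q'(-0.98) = 89.81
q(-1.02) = -1.80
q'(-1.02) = 90.04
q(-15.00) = 2821728.00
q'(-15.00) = -909462.00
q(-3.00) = 840.00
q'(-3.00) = -1758.00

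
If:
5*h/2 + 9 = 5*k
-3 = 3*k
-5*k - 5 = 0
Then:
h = -28/5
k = -1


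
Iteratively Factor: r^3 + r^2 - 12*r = (r + 4)*(r^2 - 3*r) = (r - 3)*(r + 4)*(r)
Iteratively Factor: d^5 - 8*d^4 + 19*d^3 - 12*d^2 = (d - 4)*(d^4 - 4*d^3 + 3*d^2) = d*(d - 4)*(d^3 - 4*d^2 + 3*d) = d*(d - 4)*(d - 3)*(d^2 - d) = d*(d - 4)*(d - 3)*(d - 1)*(d)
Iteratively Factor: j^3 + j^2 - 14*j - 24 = (j + 3)*(j^2 - 2*j - 8) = (j - 4)*(j + 3)*(j + 2)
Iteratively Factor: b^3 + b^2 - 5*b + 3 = (b - 1)*(b^2 + 2*b - 3) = (b - 1)^2*(b + 3)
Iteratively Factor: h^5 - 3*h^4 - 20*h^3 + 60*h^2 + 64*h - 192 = (h + 2)*(h^4 - 5*h^3 - 10*h^2 + 80*h - 96) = (h - 3)*(h + 2)*(h^3 - 2*h^2 - 16*h + 32) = (h - 3)*(h - 2)*(h + 2)*(h^2 - 16) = (h - 4)*(h - 3)*(h - 2)*(h + 2)*(h + 4)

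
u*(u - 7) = u^2 - 7*u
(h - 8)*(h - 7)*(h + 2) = h^3 - 13*h^2 + 26*h + 112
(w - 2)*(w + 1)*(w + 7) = w^3 + 6*w^2 - 9*w - 14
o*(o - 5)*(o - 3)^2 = o^4 - 11*o^3 + 39*o^2 - 45*o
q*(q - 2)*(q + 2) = q^3 - 4*q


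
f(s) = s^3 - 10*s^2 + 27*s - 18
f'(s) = 3*s^2 - 20*s + 27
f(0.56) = -5.84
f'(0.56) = 16.74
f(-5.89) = -728.29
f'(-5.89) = 248.88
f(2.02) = 3.98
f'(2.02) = -1.16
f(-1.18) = -65.43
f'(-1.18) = 54.78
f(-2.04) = -123.19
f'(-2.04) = 80.28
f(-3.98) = -346.91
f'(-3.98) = 154.12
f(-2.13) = -130.54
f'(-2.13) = 83.21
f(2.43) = 2.91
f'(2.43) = -3.89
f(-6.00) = -756.00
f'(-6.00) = 255.00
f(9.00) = 144.00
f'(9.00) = 90.00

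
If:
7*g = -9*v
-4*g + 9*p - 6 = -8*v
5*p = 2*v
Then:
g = -135/293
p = 42/293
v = 105/293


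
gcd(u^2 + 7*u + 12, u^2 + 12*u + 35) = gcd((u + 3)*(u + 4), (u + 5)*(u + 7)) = 1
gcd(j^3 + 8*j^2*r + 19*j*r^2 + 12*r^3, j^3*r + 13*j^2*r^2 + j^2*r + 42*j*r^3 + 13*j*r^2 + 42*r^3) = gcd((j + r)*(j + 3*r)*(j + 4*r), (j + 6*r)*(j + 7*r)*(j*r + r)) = 1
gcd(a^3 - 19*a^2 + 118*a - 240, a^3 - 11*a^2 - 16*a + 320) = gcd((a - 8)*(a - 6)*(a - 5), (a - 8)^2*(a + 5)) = a - 8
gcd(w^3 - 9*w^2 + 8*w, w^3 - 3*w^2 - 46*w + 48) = w^2 - 9*w + 8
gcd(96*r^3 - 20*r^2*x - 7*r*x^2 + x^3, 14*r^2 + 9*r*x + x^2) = 1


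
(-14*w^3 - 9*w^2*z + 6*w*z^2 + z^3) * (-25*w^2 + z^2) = 350*w^5 + 225*w^4*z - 164*w^3*z^2 - 34*w^2*z^3 + 6*w*z^4 + z^5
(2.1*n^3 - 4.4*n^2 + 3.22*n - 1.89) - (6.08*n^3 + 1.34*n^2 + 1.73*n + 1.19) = -3.98*n^3 - 5.74*n^2 + 1.49*n - 3.08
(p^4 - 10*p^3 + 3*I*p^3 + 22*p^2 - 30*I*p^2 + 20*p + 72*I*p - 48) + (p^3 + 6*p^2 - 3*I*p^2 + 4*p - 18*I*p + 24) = p^4 - 9*p^3 + 3*I*p^3 + 28*p^2 - 33*I*p^2 + 24*p + 54*I*p - 24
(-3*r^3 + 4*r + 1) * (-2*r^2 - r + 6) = 6*r^5 + 3*r^4 - 26*r^3 - 6*r^2 + 23*r + 6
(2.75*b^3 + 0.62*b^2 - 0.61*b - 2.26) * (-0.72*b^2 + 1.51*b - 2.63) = -1.98*b^5 + 3.7061*b^4 - 5.8571*b^3 - 0.9245*b^2 - 1.8083*b + 5.9438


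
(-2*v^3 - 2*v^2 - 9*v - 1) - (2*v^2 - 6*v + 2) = -2*v^3 - 4*v^2 - 3*v - 3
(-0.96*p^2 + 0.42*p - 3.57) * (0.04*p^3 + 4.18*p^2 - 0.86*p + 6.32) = -0.0384*p^5 - 3.996*p^4 + 2.4384*p^3 - 21.351*p^2 + 5.7246*p - 22.5624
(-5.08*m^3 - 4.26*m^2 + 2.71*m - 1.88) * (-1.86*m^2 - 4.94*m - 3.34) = 9.4488*m^5 + 33.0188*m^4 + 32.971*m^3 + 4.3378*m^2 + 0.235800000000001*m + 6.2792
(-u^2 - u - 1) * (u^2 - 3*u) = -u^4 + 2*u^3 + 2*u^2 + 3*u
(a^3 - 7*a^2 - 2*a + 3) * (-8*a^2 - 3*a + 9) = -8*a^5 + 53*a^4 + 46*a^3 - 81*a^2 - 27*a + 27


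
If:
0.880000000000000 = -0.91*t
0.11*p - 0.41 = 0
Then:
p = 3.73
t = -0.97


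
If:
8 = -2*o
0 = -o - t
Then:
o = -4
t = 4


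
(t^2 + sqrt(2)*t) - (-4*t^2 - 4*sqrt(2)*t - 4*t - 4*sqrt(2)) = 5*t^2 + 4*t + 5*sqrt(2)*t + 4*sqrt(2)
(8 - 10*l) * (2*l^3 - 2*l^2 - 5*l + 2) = -20*l^4 + 36*l^3 + 34*l^2 - 60*l + 16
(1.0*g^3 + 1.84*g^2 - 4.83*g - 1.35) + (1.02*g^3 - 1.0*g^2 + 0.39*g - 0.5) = 2.02*g^3 + 0.84*g^2 - 4.44*g - 1.85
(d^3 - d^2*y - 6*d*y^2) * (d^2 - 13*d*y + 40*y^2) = d^5 - 14*d^4*y + 47*d^3*y^2 + 38*d^2*y^3 - 240*d*y^4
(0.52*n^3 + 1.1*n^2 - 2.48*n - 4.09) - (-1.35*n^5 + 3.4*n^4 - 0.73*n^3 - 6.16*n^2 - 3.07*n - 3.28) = 1.35*n^5 - 3.4*n^4 + 1.25*n^3 + 7.26*n^2 + 0.59*n - 0.81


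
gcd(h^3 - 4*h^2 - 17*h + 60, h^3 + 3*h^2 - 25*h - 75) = h - 5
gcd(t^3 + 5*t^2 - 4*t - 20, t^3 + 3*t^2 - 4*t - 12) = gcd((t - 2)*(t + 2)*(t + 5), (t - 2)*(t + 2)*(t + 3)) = t^2 - 4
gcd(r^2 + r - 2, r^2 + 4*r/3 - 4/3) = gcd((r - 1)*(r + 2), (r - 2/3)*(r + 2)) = r + 2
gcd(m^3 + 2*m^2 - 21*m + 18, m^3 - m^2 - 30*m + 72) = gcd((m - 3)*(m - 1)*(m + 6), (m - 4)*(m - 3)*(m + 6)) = m^2 + 3*m - 18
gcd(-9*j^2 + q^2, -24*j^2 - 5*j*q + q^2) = 3*j + q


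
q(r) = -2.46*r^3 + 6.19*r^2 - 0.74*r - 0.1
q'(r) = -7.38*r^2 + 12.38*r - 0.74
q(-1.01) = 9.50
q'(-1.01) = -20.77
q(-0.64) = 3.55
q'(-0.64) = -11.69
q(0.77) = 1.88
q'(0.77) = 4.42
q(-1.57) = 25.84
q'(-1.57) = -38.37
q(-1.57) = 25.84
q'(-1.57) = -38.37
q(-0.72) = 4.56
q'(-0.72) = -13.48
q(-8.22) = 1790.55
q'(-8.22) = -601.16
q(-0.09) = 0.02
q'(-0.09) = -1.91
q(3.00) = -13.03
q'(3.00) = -30.02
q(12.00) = -3368.50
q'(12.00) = -914.90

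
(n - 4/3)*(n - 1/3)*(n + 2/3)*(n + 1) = n^4 - 5*n^2/3 - 10*n/27 + 8/27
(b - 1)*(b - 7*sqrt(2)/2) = b^2 - 7*sqrt(2)*b/2 - b + 7*sqrt(2)/2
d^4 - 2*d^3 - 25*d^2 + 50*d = d*(d - 5)*(d - 2)*(d + 5)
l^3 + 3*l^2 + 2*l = l*(l + 1)*(l + 2)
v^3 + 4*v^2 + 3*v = v*(v + 1)*(v + 3)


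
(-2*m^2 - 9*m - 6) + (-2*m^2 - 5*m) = -4*m^2 - 14*m - 6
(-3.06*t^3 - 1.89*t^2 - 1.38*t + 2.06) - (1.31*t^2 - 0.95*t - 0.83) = -3.06*t^3 - 3.2*t^2 - 0.43*t + 2.89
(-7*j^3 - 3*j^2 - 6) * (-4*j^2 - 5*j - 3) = 28*j^5 + 47*j^4 + 36*j^3 + 33*j^2 + 30*j + 18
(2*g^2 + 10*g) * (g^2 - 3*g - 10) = 2*g^4 + 4*g^3 - 50*g^2 - 100*g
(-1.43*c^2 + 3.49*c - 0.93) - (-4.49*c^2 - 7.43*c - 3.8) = 3.06*c^2 + 10.92*c + 2.87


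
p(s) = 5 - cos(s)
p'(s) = sin(s)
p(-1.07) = 4.52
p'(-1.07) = -0.88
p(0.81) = 4.31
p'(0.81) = 0.72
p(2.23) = 5.61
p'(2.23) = 0.79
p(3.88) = 5.74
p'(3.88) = -0.67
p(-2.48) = 5.79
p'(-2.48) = -0.61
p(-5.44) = 4.33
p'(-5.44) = 0.75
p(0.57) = 4.16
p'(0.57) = 0.54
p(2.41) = 5.74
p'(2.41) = 0.67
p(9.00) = 5.91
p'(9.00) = 0.41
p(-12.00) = 4.16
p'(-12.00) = 0.54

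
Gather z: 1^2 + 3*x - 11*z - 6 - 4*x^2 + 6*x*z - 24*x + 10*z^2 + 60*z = -4*x^2 - 21*x + 10*z^2 + z*(6*x + 49) - 5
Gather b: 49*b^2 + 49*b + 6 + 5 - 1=49*b^2 + 49*b + 10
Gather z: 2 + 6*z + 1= 6*z + 3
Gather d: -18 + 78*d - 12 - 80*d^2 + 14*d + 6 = -80*d^2 + 92*d - 24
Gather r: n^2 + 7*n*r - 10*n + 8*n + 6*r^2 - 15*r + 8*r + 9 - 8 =n^2 - 2*n + 6*r^2 + r*(7*n - 7) + 1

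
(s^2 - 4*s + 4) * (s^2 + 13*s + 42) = s^4 + 9*s^3 - 6*s^2 - 116*s + 168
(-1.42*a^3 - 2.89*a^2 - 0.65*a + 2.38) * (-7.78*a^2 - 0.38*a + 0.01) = 11.0476*a^5 + 23.0238*a^4 + 6.141*a^3 - 18.2983*a^2 - 0.9109*a + 0.0238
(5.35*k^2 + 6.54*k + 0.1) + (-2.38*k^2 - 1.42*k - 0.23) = 2.97*k^2 + 5.12*k - 0.13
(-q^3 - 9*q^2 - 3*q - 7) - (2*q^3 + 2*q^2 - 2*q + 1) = -3*q^3 - 11*q^2 - q - 8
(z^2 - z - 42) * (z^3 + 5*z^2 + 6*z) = z^5 + 4*z^4 - 41*z^3 - 216*z^2 - 252*z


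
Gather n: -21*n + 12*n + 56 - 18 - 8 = 30 - 9*n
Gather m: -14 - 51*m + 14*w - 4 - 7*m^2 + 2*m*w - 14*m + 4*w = -7*m^2 + m*(2*w - 65) + 18*w - 18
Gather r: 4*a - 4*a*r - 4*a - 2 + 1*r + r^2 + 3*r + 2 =r^2 + r*(4 - 4*a)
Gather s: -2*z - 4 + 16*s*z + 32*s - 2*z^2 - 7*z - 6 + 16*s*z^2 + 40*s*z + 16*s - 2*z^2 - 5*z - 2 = s*(16*z^2 + 56*z + 48) - 4*z^2 - 14*z - 12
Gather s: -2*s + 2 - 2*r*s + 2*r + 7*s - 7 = 2*r + s*(5 - 2*r) - 5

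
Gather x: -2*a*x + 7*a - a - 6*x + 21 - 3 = 6*a + x*(-2*a - 6) + 18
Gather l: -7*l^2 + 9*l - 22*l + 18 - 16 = -7*l^2 - 13*l + 2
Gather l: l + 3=l + 3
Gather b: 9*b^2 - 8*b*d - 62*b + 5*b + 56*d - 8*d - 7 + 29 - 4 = 9*b^2 + b*(-8*d - 57) + 48*d + 18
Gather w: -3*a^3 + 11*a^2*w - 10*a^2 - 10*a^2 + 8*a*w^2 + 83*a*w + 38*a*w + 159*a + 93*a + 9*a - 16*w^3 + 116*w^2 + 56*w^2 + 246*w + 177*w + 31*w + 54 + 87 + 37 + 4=-3*a^3 - 20*a^2 + 261*a - 16*w^3 + w^2*(8*a + 172) + w*(11*a^2 + 121*a + 454) + 182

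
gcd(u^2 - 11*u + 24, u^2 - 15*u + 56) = u - 8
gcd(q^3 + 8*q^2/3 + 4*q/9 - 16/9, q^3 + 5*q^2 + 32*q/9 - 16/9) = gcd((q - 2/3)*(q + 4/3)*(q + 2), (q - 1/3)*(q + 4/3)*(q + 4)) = q + 4/3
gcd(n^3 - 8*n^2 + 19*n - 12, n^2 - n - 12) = n - 4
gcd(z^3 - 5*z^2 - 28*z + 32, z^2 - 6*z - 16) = z - 8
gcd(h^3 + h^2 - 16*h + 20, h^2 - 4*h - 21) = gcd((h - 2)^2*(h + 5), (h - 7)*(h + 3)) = 1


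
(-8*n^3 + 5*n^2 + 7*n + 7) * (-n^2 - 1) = 8*n^5 - 5*n^4 + n^3 - 12*n^2 - 7*n - 7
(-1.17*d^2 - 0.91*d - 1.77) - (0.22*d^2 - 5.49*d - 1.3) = -1.39*d^2 + 4.58*d - 0.47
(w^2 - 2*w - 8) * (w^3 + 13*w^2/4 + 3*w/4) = w^5 + 5*w^4/4 - 55*w^3/4 - 55*w^2/2 - 6*w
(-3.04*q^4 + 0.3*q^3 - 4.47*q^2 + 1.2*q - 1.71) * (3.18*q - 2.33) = -9.6672*q^5 + 8.0372*q^4 - 14.9136*q^3 + 14.2311*q^2 - 8.2338*q + 3.9843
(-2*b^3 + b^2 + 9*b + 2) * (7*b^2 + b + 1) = -14*b^5 + 5*b^4 + 62*b^3 + 24*b^2 + 11*b + 2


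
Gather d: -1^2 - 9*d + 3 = 2 - 9*d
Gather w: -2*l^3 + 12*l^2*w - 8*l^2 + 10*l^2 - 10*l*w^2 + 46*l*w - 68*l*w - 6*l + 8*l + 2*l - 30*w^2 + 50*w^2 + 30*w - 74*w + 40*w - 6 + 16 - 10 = -2*l^3 + 2*l^2 + 4*l + w^2*(20 - 10*l) + w*(12*l^2 - 22*l - 4)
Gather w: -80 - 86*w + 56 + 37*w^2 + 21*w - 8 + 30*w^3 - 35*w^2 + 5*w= 30*w^3 + 2*w^2 - 60*w - 32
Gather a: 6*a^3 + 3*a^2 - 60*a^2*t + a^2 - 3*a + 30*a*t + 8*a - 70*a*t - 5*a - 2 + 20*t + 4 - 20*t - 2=6*a^3 + a^2*(4 - 60*t) - 40*a*t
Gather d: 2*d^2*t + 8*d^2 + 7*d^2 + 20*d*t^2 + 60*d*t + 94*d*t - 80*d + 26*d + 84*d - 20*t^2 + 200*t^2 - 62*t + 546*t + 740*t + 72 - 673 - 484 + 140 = d^2*(2*t + 15) + d*(20*t^2 + 154*t + 30) + 180*t^2 + 1224*t - 945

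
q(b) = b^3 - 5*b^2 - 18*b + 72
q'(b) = 3*b^2 - 10*b - 18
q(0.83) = 54.19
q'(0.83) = -24.23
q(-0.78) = 82.52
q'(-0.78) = -8.37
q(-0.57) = 80.45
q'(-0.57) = -11.33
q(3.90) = -14.93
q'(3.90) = -11.37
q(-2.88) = 58.48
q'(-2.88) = 35.68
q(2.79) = 4.58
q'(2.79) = -22.55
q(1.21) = 44.67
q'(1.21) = -25.71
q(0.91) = 52.23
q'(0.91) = -24.62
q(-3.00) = 54.00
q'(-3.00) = 39.00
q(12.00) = 864.00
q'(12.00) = 294.00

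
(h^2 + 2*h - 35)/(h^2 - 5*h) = (h + 7)/h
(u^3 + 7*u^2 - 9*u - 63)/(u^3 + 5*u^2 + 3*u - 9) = (u^2 + 4*u - 21)/(u^2 + 2*u - 3)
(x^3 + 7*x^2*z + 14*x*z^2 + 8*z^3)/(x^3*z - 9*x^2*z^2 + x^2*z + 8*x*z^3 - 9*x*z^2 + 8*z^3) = (x^3 + 7*x^2*z + 14*x*z^2 + 8*z^3)/(z*(x^3 - 9*x^2*z + x^2 + 8*x*z^2 - 9*x*z + 8*z^2))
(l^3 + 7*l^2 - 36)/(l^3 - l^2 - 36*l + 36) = (l^2 + l - 6)/(l^2 - 7*l + 6)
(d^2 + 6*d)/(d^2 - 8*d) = (d + 6)/(d - 8)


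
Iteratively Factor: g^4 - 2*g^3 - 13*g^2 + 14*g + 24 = (g - 2)*(g^3 - 13*g - 12) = (g - 2)*(g + 1)*(g^2 - g - 12) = (g - 2)*(g + 1)*(g + 3)*(g - 4)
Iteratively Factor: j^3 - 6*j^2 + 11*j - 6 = (j - 1)*(j^2 - 5*j + 6) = (j - 2)*(j - 1)*(j - 3)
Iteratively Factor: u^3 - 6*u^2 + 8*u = (u - 4)*(u^2 - 2*u) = (u - 4)*(u - 2)*(u)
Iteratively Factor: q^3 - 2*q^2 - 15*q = (q)*(q^2 - 2*q - 15) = q*(q + 3)*(q - 5)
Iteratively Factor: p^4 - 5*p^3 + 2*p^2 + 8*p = (p)*(p^3 - 5*p^2 + 2*p + 8) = p*(p - 2)*(p^2 - 3*p - 4) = p*(p - 2)*(p + 1)*(p - 4)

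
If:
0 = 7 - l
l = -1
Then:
No Solution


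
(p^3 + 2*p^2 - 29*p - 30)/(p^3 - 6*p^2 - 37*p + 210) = (p + 1)/(p - 7)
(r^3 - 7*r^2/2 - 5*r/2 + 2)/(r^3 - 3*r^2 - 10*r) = (-2*r^3 + 7*r^2 + 5*r - 4)/(2*r*(-r^2 + 3*r + 10))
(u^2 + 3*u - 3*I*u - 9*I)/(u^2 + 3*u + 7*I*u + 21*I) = (u - 3*I)/(u + 7*I)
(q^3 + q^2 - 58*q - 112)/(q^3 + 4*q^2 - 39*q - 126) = (q^2 - 6*q - 16)/(q^2 - 3*q - 18)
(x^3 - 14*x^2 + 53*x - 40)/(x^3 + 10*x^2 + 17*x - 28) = (x^2 - 13*x + 40)/(x^2 + 11*x + 28)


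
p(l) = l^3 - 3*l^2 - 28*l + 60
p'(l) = 3*l^2 - 6*l - 28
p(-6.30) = -132.72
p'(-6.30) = 128.87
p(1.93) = 1.97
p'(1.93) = -28.41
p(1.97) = 0.84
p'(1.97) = -28.18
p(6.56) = 29.52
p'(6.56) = 61.74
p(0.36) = 49.58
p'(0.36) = -29.77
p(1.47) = 15.53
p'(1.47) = -30.34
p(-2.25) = 96.42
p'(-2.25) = 0.69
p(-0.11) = 63.04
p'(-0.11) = -27.30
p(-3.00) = 90.00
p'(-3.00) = 17.00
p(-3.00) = 90.00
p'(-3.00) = 17.00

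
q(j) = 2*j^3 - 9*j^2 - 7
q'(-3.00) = 108.00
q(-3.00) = -142.00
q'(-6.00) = 324.00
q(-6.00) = -763.00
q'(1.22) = -13.03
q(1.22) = -16.76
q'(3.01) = 0.18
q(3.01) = -34.00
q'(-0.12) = 2.25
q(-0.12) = -7.13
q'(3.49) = 10.26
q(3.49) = -31.60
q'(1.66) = -13.35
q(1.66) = -22.65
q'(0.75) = -10.12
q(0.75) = -11.22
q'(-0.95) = 22.52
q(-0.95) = -16.84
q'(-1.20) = 30.24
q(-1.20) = -23.42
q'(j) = 6*j^2 - 18*j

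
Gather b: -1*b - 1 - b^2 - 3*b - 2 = -b^2 - 4*b - 3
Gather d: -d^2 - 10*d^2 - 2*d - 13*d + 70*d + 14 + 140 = -11*d^2 + 55*d + 154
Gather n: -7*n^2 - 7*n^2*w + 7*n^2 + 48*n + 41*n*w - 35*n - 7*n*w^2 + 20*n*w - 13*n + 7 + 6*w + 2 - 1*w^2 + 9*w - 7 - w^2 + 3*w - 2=-7*n^2*w + n*(-7*w^2 + 61*w) - 2*w^2 + 18*w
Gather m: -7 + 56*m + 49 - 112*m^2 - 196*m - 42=-112*m^2 - 140*m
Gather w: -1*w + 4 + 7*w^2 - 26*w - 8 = 7*w^2 - 27*w - 4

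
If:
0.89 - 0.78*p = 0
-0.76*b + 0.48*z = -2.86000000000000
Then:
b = 0.631578947368421*z + 3.76315789473684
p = 1.14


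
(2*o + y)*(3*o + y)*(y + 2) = 6*o^2*y + 12*o^2 + 5*o*y^2 + 10*o*y + y^3 + 2*y^2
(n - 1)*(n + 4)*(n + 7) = n^3 + 10*n^2 + 17*n - 28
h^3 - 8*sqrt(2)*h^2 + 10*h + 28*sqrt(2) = (h - 7*sqrt(2))*(h - 2*sqrt(2))*(h + sqrt(2))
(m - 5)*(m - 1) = m^2 - 6*m + 5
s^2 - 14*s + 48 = (s - 8)*(s - 6)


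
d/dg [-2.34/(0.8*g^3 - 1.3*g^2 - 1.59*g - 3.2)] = (5.616*g^2 - 6.084*g - 3.7206)/(-0.8*g^3 + 1.3*g^2 + 1.59*g + 3.2)^2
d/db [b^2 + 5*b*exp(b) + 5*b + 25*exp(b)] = 5*b*exp(b) + 2*b + 30*exp(b) + 5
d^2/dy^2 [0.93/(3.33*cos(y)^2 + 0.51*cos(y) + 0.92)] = (-41.250708*(1 - cos(y)^2)^2 - 4.738257*cos(y)^3 - 9.47065499999999*cos(y)^2 + 9.91287*cos(y) + 36.036198)/(3.33*cos(y)^2 + 0.51*cos(y) + 0.92)^3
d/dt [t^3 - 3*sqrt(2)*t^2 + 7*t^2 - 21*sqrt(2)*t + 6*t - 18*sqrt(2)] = 3*t^2 - 6*sqrt(2)*t + 14*t - 21*sqrt(2) + 6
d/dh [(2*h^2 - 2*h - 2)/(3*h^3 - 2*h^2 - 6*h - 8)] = 2*(-3*h^4 + 6*h^3 + h^2 - 20*h + 2)/(9*h^6 - 12*h^5 - 32*h^4 - 24*h^3 + 68*h^2 + 96*h + 64)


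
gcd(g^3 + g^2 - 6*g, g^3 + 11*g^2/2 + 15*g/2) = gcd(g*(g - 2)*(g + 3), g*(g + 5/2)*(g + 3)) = g^2 + 3*g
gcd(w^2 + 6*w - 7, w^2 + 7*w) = w + 7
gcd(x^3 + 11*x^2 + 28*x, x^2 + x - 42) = x + 7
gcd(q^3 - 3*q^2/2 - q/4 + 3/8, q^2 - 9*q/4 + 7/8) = q - 1/2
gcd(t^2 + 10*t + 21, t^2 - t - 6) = 1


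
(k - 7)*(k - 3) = k^2 - 10*k + 21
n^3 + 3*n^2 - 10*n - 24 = (n - 3)*(n + 2)*(n + 4)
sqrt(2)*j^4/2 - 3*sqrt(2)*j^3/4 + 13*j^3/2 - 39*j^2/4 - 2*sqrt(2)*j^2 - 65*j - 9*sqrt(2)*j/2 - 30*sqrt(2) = (j - 4)*(j + 5/2)*(j + 6*sqrt(2))*(sqrt(2)*j/2 + 1/2)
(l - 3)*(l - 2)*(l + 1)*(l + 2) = l^4 - 2*l^3 - 7*l^2 + 8*l + 12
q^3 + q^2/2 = q^2*(q + 1/2)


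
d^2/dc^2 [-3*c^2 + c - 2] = -6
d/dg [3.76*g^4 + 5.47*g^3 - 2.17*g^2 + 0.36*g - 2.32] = 15.04*g^3 + 16.41*g^2 - 4.34*g + 0.36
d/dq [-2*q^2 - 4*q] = -4*q - 4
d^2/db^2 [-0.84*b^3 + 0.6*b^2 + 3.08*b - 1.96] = 1.2 - 5.04*b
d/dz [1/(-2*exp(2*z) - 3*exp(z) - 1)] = (4*exp(z) + 3)*exp(z)/(2*exp(2*z) + 3*exp(z) + 1)^2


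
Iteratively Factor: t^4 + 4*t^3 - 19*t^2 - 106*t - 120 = (t + 2)*(t^3 + 2*t^2 - 23*t - 60) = (t - 5)*(t + 2)*(t^2 + 7*t + 12) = (t - 5)*(t + 2)*(t + 3)*(t + 4)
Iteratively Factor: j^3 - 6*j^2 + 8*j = (j - 4)*(j^2 - 2*j) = j*(j - 4)*(j - 2)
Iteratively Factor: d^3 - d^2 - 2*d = (d - 2)*(d^2 + d) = d*(d - 2)*(d + 1)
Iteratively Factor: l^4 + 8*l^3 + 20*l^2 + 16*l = (l + 2)*(l^3 + 6*l^2 + 8*l) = (l + 2)*(l + 4)*(l^2 + 2*l) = l*(l + 2)*(l + 4)*(l + 2)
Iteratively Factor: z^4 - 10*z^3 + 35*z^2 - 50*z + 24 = (z - 2)*(z^3 - 8*z^2 + 19*z - 12) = (z - 4)*(z - 2)*(z^2 - 4*z + 3) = (z - 4)*(z - 3)*(z - 2)*(z - 1)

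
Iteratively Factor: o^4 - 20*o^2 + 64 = (o + 4)*(o^3 - 4*o^2 - 4*o + 16) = (o - 2)*(o + 4)*(o^2 - 2*o - 8) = (o - 4)*(o - 2)*(o + 4)*(o + 2)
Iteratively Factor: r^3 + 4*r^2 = (r)*(r^2 + 4*r) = r^2*(r + 4)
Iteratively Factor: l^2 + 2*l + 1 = (l + 1)*(l + 1)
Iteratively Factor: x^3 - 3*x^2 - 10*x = (x + 2)*(x^2 - 5*x) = x*(x + 2)*(x - 5)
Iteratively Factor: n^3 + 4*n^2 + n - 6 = (n + 2)*(n^2 + 2*n - 3) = (n - 1)*(n + 2)*(n + 3)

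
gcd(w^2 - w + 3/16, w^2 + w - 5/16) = w - 1/4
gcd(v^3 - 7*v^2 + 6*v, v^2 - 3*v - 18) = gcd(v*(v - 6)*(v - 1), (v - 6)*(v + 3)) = v - 6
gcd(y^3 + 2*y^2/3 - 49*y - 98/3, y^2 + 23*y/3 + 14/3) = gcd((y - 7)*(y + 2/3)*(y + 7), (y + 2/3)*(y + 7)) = y^2 + 23*y/3 + 14/3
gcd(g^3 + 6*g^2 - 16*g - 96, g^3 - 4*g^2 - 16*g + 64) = g^2 - 16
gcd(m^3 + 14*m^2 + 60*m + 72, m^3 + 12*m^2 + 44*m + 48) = m^2 + 8*m + 12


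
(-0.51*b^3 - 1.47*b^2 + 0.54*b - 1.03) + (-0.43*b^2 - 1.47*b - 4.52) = -0.51*b^3 - 1.9*b^2 - 0.93*b - 5.55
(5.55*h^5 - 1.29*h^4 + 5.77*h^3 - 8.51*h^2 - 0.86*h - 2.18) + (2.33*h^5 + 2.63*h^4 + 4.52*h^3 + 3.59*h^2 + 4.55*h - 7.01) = 7.88*h^5 + 1.34*h^4 + 10.29*h^3 - 4.92*h^2 + 3.69*h - 9.19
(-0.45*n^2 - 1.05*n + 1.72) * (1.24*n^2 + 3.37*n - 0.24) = -0.558*n^4 - 2.8185*n^3 - 1.2977*n^2 + 6.0484*n - 0.4128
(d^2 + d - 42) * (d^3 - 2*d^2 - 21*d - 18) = d^5 - d^4 - 65*d^3 + 45*d^2 + 864*d + 756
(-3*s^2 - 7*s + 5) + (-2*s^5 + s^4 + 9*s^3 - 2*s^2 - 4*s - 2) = -2*s^5 + s^4 + 9*s^3 - 5*s^2 - 11*s + 3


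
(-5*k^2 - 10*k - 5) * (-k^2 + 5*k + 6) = 5*k^4 - 15*k^3 - 75*k^2 - 85*k - 30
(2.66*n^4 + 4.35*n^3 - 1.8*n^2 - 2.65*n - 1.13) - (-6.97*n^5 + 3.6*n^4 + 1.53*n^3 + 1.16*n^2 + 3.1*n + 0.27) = 6.97*n^5 - 0.94*n^4 + 2.82*n^3 - 2.96*n^2 - 5.75*n - 1.4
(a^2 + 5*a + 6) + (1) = a^2 + 5*a + 7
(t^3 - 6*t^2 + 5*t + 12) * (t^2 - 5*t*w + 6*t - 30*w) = t^5 - 5*t^4*w - 31*t^3 + 155*t^2*w + 42*t^2 - 210*t*w + 72*t - 360*w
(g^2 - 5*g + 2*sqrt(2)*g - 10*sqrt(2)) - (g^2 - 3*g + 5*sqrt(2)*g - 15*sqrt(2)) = -3*sqrt(2)*g - 2*g + 5*sqrt(2)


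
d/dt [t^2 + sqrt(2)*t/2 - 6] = 2*t + sqrt(2)/2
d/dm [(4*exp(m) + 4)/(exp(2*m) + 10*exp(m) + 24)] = 4*(-2*(exp(m) + 1)*(exp(m) + 5) + exp(2*m) + 10*exp(m) + 24)*exp(m)/(exp(2*m) + 10*exp(m) + 24)^2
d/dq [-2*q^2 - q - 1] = -4*q - 1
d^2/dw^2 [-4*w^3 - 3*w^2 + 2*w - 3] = -24*w - 6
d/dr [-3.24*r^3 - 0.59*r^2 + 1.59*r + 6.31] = -9.72*r^2 - 1.18*r + 1.59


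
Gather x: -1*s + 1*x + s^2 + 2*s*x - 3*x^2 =s^2 - s - 3*x^2 + x*(2*s + 1)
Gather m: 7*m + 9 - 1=7*m + 8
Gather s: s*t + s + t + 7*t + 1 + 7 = s*(t + 1) + 8*t + 8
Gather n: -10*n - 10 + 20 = 10 - 10*n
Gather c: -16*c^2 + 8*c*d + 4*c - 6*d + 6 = -16*c^2 + c*(8*d + 4) - 6*d + 6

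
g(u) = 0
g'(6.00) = 0.00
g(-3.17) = 0.00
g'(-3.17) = 0.00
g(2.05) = 0.00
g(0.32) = 0.00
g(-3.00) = 0.00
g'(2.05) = 0.00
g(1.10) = 0.00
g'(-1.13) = 0.00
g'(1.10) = 0.00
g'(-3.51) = 0.00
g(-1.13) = 0.00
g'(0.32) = 0.00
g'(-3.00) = 0.00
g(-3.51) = 0.00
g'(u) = 0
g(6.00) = 0.00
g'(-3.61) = 0.00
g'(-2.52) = 0.00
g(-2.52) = 0.00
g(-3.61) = 0.00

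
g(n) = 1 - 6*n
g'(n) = -6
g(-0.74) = 5.44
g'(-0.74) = -6.00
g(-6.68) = 41.08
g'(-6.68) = -6.00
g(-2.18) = 14.08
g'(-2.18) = -6.00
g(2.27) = -12.62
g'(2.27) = -6.00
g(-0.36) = 3.16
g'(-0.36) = -6.00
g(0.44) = -1.64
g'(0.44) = -6.00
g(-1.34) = 9.04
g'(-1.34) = -6.00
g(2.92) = -16.52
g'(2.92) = -6.00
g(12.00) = -71.00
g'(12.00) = -6.00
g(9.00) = -53.00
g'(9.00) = -6.00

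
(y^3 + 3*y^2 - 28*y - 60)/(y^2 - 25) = (y^2 + 8*y + 12)/(y + 5)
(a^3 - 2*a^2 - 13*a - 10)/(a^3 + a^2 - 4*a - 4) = (a - 5)/(a - 2)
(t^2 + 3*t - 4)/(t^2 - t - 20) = (t - 1)/(t - 5)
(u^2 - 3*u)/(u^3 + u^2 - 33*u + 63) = u/(u^2 + 4*u - 21)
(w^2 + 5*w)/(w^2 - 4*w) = (w + 5)/(w - 4)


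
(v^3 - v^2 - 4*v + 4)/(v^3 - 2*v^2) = (v^2 + v - 2)/v^2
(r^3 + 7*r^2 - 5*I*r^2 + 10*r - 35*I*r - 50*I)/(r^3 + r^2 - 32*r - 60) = (r - 5*I)/(r - 6)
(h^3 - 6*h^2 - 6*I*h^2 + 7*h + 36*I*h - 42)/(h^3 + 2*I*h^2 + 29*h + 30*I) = (h^2 - h*(6 + 7*I) + 42*I)/(h^2 + I*h + 30)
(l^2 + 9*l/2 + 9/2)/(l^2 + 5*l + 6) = (l + 3/2)/(l + 2)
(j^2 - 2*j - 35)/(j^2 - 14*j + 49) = (j + 5)/(j - 7)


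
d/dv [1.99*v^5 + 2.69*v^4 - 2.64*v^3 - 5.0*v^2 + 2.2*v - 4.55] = 9.95*v^4 + 10.76*v^3 - 7.92*v^2 - 10.0*v + 2.2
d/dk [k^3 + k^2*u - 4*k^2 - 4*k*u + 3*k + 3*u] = 3*k^2 + 2*k*u - 8*k - 4*u + 3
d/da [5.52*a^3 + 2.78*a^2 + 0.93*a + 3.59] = 16.56*a^2 + 5.56*a + 0.93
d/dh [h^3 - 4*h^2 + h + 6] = 3*h^2 - 8*h + 1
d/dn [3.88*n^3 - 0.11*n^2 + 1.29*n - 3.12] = 11.64*n^2 - 0.22*n + 1.29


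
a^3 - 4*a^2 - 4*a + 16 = (a - 4)*(a - 2)*(a + 2)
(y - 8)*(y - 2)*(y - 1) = y^3 - 11*y^2 + 26*y - 16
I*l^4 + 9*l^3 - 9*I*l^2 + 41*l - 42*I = (l - 7*I)*(l - 3*I)*(l + 2*I)*(I*l + 1)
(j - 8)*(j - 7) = j^2 - 15*j + 56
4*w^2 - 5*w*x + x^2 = (-4*w + x)*(-w + x)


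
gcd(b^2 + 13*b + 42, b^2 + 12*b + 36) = b + 6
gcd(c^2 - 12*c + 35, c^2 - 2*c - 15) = c - 5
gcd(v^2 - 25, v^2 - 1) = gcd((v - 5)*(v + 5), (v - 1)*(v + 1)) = 1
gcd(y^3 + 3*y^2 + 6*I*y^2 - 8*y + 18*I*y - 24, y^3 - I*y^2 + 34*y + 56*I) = y^2 + 6*I*y - 8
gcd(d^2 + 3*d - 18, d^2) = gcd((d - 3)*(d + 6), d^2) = 1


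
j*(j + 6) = j^2 + 6*j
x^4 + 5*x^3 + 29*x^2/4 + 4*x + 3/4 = (x + 1/2)^2*(x + 1)*(x + 3)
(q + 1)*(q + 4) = q^2 + 5*q + 4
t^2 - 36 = (t - 6)*(t + 6)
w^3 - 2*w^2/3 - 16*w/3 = w*(w - 8/3)*(w + 2)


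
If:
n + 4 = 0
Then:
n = -4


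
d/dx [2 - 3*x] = -3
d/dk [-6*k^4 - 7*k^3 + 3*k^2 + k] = -24*k^3 - 21*k^2 + 6*k + 1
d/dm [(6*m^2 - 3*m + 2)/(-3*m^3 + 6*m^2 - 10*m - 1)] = (18*m^4 - 18*m^3 - 24*m^2 - 36*m + 23)/(9*m^6 - 36*m^5 + 96*m^4 - 114*m^3 + 88*m^2 + 20*m + 1)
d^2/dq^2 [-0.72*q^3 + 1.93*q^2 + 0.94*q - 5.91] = 3.86 - 4.32*q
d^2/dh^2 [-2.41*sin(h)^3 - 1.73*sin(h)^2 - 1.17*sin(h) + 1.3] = 2.9775*sin(h) - 5.4225*sin(3*h) - 3.46*cos(2*h)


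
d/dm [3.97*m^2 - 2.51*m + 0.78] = 7.94*m - 2.51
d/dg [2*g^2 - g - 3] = 4*g - 1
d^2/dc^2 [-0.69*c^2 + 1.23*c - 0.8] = -1.38000000000000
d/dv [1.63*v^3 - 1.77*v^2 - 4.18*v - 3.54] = 4.89*v^2 - 3.54*v - 4.18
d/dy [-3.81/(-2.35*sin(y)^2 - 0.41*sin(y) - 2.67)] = -(17.907*sin(y) + 1.5621)*cos(y)/(2.35*sin(y)^2 + 0.41*sin(y) + 2.67)^2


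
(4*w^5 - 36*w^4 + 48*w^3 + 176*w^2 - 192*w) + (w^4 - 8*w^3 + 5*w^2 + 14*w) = 4*w^5 - 35*w^4 + 40*w^3 + 181*w^2 - 178*w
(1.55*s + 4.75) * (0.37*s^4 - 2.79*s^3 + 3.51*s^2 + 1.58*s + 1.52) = 0.5735*s^5 - 2.567*s^4 - 7.812*s^3 + 19.1215*s^2 + 9.861*s + 7.22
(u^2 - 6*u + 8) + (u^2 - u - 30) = 2*u^2 - 7*u - 22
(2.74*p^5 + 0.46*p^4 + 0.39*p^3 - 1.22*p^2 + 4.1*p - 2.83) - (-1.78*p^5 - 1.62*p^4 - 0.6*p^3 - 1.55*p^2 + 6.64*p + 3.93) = 4.52*p^5 + 2.08*p^4 + 0.99*p^3 + 0.33*p^2 - 2.54*p - 6.76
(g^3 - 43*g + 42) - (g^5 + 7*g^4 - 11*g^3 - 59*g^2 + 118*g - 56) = -g^5 - 7*g^4 + 12*g^3 + 59*g^2 - 161*g + 98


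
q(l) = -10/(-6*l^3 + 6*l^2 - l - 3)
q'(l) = -10*(18*l^2 - 12*l + 1)/(-6*l^3 + 6*l^2 - l - 3)^2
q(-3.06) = -0.04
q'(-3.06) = -0.04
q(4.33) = 0.03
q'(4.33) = -0.02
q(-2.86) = -0.05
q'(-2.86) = -0.05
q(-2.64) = -0.07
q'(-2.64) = -0.07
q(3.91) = 0.04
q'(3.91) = -0.03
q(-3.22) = -0.04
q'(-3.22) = -0.03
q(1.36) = 1.20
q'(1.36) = -2.57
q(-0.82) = -1.94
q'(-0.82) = -8.61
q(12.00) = 0.00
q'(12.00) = 0.00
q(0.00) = 3.33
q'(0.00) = -1.11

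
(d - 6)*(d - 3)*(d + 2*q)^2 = d^4 + 4*d^3*q - 9*d^3 + 4*d^2*q^2 - 36*d^2*q + 18*d^2 - 36*d*q^2 + 72*d*q + 72*q^2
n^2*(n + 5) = n^3 + 5*n^2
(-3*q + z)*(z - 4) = -3*q*z + 12*q + z^2 - 4*z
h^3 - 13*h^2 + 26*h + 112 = (h - 8)*(h - 7)*(h + 2)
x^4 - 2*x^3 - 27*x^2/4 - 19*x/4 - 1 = (x - 4)*(x + 1/2)^2*(x + 1)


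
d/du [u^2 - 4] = 2*u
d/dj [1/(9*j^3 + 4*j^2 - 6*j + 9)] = (-27*j^2 - 8*j + 6)/(9*j^3 + 4*j^2 - 6*j + 9)^2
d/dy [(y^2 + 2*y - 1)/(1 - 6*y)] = 2*(-3*y^2 + y - 2)/(36*y^2 - 12*y + 1)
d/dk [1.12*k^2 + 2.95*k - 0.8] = 2.24*k + 2.95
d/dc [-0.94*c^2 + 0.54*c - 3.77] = 0.54 - 1.88*c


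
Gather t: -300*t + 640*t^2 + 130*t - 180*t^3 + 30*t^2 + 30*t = -180*t^3 + 670*t^2 - 140*t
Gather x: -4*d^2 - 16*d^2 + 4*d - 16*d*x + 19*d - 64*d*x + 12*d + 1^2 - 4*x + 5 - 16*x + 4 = -20*d^2 + 35*d + x*(-80*d - 20) + 10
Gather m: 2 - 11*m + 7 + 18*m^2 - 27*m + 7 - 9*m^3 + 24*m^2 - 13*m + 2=-9*m^3 + 42*m^2 - 51*m + 18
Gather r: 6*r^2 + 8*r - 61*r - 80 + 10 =6*r^2 - 53*r - 70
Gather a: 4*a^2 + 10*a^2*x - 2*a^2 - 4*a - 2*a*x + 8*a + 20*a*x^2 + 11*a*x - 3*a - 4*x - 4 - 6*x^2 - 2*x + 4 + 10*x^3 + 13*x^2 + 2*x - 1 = a^2*(10*x + 2) + a*(20*x^2 + 9*x + 1) + 10*x^3 + 7*x^2 - 4*x - 1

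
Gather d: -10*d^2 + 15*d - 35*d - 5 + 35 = -10*d^2 - 20*d + 30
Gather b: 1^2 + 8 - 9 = 0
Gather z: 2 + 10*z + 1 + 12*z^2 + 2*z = 12*z^2 + 12*z + 3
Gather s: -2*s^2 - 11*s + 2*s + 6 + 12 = -2*s^2 - 9*s + 18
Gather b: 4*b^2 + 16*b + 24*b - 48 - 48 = 4*b^2 + 40*b - 96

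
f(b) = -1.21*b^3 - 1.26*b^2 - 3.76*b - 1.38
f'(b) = -3.63*b^2 - 2.52*b - 3.76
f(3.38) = -75.21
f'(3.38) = -53.75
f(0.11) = -1.81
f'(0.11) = -4.08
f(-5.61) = 193.69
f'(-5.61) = -103.87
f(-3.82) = 62.05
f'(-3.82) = -47.10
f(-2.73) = 24.11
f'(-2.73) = -23.93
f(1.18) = -9.56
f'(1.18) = -11.79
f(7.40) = -588.52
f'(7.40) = -221.19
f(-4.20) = 81.83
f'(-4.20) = -57.21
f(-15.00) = 3855.27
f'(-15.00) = -782.71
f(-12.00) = 1953.18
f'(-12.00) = -496.24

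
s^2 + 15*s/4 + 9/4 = (s + 3/4)*(s + 3)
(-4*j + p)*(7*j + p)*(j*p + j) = -28*j^3*p - 28*j^3 + 3*j^2*p^2 + 3*j^2*p + j*p^3 + j*p^2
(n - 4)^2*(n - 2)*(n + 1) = n^4 - 9*n^3 + 22*n^2 - 32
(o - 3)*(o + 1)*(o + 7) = o^3 + 5*o^2 - 17*o - 21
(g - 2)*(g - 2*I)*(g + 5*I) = g^3 - 2*g^2 + 3*I*g^2 + 10*g - 6*I*g - 20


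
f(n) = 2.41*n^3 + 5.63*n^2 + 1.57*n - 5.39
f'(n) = 7.23*n^2 + 11.26*n + 1.57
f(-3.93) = -70.89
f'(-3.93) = 68.98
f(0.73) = -0.31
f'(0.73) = 13.64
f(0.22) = -4.75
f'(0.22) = 4.40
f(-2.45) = -10.88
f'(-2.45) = 17.38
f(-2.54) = -12.55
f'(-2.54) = 19.61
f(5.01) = 446.85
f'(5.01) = 239.46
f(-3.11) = -28.31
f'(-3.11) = 36.48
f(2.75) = 91.62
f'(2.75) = 87.21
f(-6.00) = -332.69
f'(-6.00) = 194.29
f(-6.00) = -332.69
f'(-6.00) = 194.29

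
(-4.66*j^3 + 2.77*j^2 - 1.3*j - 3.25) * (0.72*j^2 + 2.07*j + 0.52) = -3.3552*j^5 - 7.6518*j^4 + 2.3747*j^3 - 3.5906*j^2 - 7.4035*j - 1.69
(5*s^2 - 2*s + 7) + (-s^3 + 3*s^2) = -s^3 + 8*s^2 - 2*s + 7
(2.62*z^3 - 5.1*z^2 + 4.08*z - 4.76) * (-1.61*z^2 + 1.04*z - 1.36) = -4.2182*z^5 + 10.9358*z^4 - 15.436*z^3 + 18.8428*z^2 - 10.4992*z + 6.4736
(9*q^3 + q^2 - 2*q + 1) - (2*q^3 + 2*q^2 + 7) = 7*q^3 - q^2 - 2*q - 6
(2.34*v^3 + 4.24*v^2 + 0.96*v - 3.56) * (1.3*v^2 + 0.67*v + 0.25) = 3.042*v^5 + 7.0798*v^4 + 4.6738*v^3 - 2.9248*v^2 - 2.1452*v - 0.89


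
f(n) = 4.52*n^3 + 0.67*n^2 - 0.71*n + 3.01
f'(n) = 13.56*n^2 + 1.34*n - 0.71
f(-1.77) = -18.70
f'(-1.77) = 39.40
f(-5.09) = -572.08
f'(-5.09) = 343.78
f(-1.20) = -2.98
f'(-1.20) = 17.21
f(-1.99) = -28.54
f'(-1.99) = 50.32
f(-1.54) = -10.82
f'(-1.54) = 29.39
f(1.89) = 34.58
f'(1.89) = 50.26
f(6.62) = 1339.00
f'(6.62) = 602.42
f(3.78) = 254.03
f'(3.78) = 198.11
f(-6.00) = -944.93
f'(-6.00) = 479.41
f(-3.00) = -110.87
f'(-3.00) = 117.31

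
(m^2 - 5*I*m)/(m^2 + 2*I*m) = (m - 5*I)/(m + 2*I)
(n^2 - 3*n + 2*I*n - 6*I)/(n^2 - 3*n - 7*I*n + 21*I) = (n + 2*I)/(n - 7*I)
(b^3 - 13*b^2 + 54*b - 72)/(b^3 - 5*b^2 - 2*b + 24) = (b - 6)/(b + 2)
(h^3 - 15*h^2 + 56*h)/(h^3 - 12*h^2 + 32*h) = (h - 7)/(h - 4)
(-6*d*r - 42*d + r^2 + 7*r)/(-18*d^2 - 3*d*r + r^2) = (r + 7)/(3*d + r)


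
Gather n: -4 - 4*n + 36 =32 - 4*n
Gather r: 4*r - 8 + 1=4*r - 7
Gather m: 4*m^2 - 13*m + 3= 4*m^2 - 13*m + 3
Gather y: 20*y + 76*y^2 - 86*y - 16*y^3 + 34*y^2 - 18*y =-16*y^3 + 110*y^2 - 84*y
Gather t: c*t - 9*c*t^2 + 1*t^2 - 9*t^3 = c*t - 9*t^3 + t^2*(1 - 9*c)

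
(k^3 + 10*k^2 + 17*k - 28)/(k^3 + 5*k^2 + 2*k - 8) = (k + 7)/(k + 2)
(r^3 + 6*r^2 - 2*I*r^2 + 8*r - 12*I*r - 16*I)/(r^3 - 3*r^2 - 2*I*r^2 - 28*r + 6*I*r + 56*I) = (r + 2)/(r - 7)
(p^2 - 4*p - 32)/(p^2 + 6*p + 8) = (p - 8)/(p + 2)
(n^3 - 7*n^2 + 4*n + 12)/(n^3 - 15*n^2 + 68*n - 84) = (n + 1)/(n - 7)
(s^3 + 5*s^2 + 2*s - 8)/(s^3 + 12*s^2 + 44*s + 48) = (s - 1)/(s + 6)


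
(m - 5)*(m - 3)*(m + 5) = m^3 - 3*m^2 - 25*m + 75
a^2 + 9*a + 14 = (a + 2)*(a + 7)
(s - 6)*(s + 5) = s^2 - s - 30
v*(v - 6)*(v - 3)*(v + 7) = v^4 - 2*v^3 - 45*v^2 + 126*v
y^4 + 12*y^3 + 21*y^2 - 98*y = y*(y - 2)*(y + 7)^2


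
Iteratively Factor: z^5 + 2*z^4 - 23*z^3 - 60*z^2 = (z + 3)*(z^4 - z^3 - 20*z^2) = z*(z + 3)*(z^3 - z^2 - 20*z) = z*(z + 3)*(z + 4)*(z^2 - 5*z) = z^2*(z + 3)*(z + 4)*(z - 5)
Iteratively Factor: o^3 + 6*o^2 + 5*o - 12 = (o - 1)*(o^2 + 7*o + 12) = (o - 1)*(o + 3)*(o + 4)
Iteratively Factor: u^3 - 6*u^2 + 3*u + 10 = (u + 1)*(u^2 - 7*u + 10) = (u - 5)*(u + 1)*(u - 2)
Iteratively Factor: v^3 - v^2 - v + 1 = (v + 1)*(v^2 - 2*v + 1) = (v - 1)*(v + 1)*(v - 1)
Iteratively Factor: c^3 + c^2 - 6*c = (c)*(c^2 + c - 6) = c*(c - 2)*(c + 3)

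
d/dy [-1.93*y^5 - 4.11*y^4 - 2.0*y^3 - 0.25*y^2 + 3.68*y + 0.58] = -9.65*y^4 - 16.44*y^3 - 6.0*y^2 - 0.5*y + 3.68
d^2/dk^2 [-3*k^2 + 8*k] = -6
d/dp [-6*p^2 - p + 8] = -12*p - 1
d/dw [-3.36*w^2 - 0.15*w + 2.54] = -6.72*w - 0.15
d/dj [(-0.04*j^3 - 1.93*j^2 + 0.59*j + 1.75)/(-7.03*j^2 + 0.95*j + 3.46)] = (0.2812*j^4 - 0.0760000000000005*j^3 + 1.899*j^2 + 11.2494*j + 0.3789)/(49.4209*j^4 - 13.357*j^3 - 47.7451*j^2 + 6.574*j + 11.9716)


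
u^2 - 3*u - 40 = (u - 8)*(u + 5)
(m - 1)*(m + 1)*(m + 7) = m^3 + 7*m^2 - m - 7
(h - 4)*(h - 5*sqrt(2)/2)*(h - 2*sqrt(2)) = h^3 - 9*sqrt(2)*h^2/2 - 4*h^2 + 10*h + 18*sqrt(2)*h - 40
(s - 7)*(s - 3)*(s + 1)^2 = s^4 - 8*s^3 + 2*s^2 + 32*s + 21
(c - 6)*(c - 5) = c^2 - 11*c + 30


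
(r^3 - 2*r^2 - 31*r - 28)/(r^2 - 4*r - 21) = (r^2 + 5*r + 4)/(r + 3)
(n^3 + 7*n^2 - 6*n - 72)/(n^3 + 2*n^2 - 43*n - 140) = (n^2 + 3*n - 18)/(n^2 - 2*n - 35)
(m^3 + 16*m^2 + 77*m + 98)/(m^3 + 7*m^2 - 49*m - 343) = (m + 2)/(m - 7)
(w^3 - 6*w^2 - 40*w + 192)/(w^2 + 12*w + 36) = (w^2 - 12*w + 32)/(w + 6)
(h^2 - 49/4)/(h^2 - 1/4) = (4*h^2 - 49)/(4*h^2 - 1)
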